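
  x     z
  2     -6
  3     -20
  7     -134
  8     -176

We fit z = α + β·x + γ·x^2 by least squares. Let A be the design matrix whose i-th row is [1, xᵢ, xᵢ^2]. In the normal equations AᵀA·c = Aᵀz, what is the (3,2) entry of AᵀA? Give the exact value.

890

Row 3 ↔ basis x^2, column 2 ↔ basis x, so (AᵀA)_{3,2} = Σᵢ (x^2)·(x) = (4)·(2) + (9)·(3) + (49)·(7) + (64)·(8) = 890.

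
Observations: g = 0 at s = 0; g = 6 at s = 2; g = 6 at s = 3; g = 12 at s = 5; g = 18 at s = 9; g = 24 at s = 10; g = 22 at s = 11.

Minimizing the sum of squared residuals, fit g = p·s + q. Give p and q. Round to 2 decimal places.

Setting ∂/∂p … = 0 gives: 340·p + 40·q = 734;  40·p + 7·q = 88.
Eliminating q: 7·(row 1) − 40·(row 2) gives 780·p = 7·734 − 40·88 = 1618, so p = 809/390.
Then q = (88 − 40·(809/390))/7 = 28/39.

p = 2.07, q = 0.72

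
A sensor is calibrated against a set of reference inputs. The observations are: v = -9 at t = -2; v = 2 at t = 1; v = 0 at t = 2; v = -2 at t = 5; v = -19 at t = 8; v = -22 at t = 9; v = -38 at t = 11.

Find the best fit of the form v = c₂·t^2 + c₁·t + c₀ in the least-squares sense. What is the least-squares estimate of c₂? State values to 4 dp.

Entries of MᵀM: Σt^2·t^2 = 25956, Σt^2·t = 2698, Σt^2 = 300, Σt·t = 300, Σt = 34, Σ1 = 7.
For Mᵀv: Σt^2·v = -7680, Σt·v = -758, Σv = -88.
Normal equations: [[25956, 2698, 300]; [2698, 300, 34]; [300, 34, 7]]·[c₂, c₁, c₀]ᵀ = [-7680, -758, -88]ᵀ.
Row-reducing yields c₂ = -204587/396809, c₁ = 909774/396809, c₀ = -639344/396809.

c₂ = -0.5156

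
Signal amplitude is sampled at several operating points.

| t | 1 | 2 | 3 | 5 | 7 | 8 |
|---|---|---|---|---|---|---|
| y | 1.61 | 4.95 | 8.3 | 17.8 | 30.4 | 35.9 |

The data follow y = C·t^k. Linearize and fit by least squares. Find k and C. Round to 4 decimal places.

k = 1.4853, C = 1.6586

With ln yᵢ as the transformed response and ln tᵢ as the regressor:
Over the data: Σln t = 7.4265, Σ(ln t)² = 12.3883, Σln y = 14.0663, Σln t·ln y = 22.1576.
Normal system: [[12.3883, 7.4265]; [7.4265, 6]]·[k, ln C]ᵀ = [22.1576, 14.0663]ᵀ.
Slope k = (n·Σln t·ln y − Σln t·Σln y)/(n·Σ(ln t)² − (Σln t)²) = (6·22.1576 − 7.4265·14.0663)/19.1764 = 1.48525; ln C = (Σln y − k·Σln t)/n = 0.50599, so C = exp(0.50599) = 1.65863.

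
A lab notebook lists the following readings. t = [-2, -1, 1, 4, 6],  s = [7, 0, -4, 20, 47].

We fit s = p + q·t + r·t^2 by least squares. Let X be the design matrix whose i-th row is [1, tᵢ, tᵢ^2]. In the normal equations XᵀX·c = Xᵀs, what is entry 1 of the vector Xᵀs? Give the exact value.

Entry 1 ↔ basis 1, so (Xᵀs)_{1} = Σᵢ sᵢ = (1)·(7) + (1)·(0) + (1)·(-4) + (1)·(20) + (1)·(47) = 70.

70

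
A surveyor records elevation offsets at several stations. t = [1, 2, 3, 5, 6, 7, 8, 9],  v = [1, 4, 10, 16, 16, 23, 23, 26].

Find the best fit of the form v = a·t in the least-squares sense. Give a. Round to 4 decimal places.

Forming MᵀM = [[269]] and Mᵀv = [794]ᵀ gives MᵀM·[a]ᵀ = Mᵀv.
a = 794/269 = 2.95167.

a = 2.9517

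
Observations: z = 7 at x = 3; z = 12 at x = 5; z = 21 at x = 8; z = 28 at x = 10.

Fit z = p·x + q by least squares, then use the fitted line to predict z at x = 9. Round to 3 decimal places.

ẑ = 24.500

With design matrix M, MᵀM = [[198, 26]; [26, 4]] and Mᵀz = [529, 68]ᵀ.
Determinant 198·4 − 26² = 116.
p = (529·4 − 26·68)/116 = 3; q = (198·68 − 26·529)/116 = -5/2.
At x = 9: ẑ = (3)·(9) + (-5/2)·(1) = 49/2.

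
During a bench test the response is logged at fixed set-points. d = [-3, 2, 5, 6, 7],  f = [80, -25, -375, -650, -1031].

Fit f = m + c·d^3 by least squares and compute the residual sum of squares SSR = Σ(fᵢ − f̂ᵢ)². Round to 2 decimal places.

AᵀA·[m, c]ᵀ = Aᵀf reads: 5·m + 665·c = -2001;  665·m + 180723·c = -543268.
(Σ1 = 5, Σd^3 = 665, Σd^3·d^3 = 180723, Σf = -2001, Σd^3·f = -543268.)
Δ = 5·180723 − 665² = 461390.
m = ((-2001)·180723 − 665·(-543268))/461390 = -8221/10730; c = (5·(-543268) − 665·(-2001))/461390 = -6445/2146.
Residuals: -1727/5365, -2229/10730, 6298/5365, -5679/10730, -617/5365; SSR = 19509/10730.

SSR = 1.82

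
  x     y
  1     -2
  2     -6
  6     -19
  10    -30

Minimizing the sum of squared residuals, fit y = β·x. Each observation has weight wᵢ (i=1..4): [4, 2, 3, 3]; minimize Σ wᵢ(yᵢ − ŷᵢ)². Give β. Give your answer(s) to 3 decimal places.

With design matrix A, AᵀWA = [[420]] and AᵀWy = [-1274]ᵀ.
β = (-1274)/420 = -3.03333.

β = -3.033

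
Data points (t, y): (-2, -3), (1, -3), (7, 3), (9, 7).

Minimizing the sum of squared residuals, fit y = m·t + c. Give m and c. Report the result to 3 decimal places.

Normal-equation sums: Σt·t = 135, Σt = 15, Σ1 = 4.
For Aᵀy: Σt·y = 87, Σy = 4.
AᵀA·[m, c]ᵀ = Aᵀy becomes [[135, 15]; [15, 4]]·[m, c]ᵀ = [87, 4]ᵀ.
Determinant 135·4 − 15² = 315.
m = (87·4 − 15·4)/315 = 32/35; c = (135·4 − 15·87)/315 = -17/7.

m = 0.914, c = -2.429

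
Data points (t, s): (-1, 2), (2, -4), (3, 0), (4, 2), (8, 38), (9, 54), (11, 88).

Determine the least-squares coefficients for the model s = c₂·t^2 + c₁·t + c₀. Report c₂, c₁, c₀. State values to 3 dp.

Normal-equation sums: Σt^2·t^2 = 25652, Σt^2·t = 2670, Σt^2 = 296, Σt·t = 296, Σt = 36, Σ1 = 7.
And Σt^2·s = 17472, Σt·s = 1756, Σs = 180.
MᵀM·[c₂, c₁, c₀]ᵀ = Mᵀs becomes [[25652, 2670, 296]; [2670, 296, 36]; [296, 36, 7]]·[c₂, c₁, c₀]ᵀ = [17472, 1756, 180]ᵀ.
Solving the 3×3 system (Gaussian elimination) gives c₂ = 3186/3157, c₁ = -9340/3157, c₀ = -5508/3157.

c₂ = 1.009, c₁ = -2.959, c₀ = -1.745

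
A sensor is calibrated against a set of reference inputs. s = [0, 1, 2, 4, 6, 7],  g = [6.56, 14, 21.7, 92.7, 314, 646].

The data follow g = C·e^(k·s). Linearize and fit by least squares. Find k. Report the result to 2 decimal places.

k = 0.65

Let Y = ln g. Fitting Y = k·s + ln C by least squares:
Over the data: Σs = 20.0000, Σ(s)² = 106.0000, Σln g = 24.3469, Σs·ln g = 106.7031.
Normal system: [[106.0000, 20.0000]; [20.0000, 6]]·[k, ln C]ᵀ = [106.7031, 24.3469]ᵀ.
Δ = 106.0000·6 − (20.0000)² = 236.0000; k = (106.7031·6 − 20.0000·24.3469)/236.0000 = 0.64949, ln C = (106.0000·24.3469 − 20.0000·106.7031)/236.0000 = 1.89285.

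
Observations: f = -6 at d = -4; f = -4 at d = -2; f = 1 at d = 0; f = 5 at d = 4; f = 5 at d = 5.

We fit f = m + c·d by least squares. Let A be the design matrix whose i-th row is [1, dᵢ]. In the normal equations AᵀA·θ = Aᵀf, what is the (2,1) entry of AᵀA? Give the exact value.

Row 2 ↔ basis d, column 1 ↔ basis 1, so (AᵀA)_{2,1} = Σᵢ d = (-4)·(1) + (-2)·(1) + (0)·(1) + (4)·(1) + (5)·(1) = 3.

3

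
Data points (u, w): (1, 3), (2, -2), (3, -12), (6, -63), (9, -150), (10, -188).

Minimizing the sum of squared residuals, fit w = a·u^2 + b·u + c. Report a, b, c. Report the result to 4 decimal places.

MᵀM·[a, b, c]ᵀ = Mᵀw reads: 17955·a + 1981·b + 231·c = -33331;  1981·a + 231·b + 31·c = -3645;  231·a + 31·b + 6·c = -412.
(Σu^2·u^2 = 17955, Σu^2·u = 1981, Σu^2 = 231, Σu·u = 231, Σu = 31, Σ1 = 6, Σu^2·w = -33331, Σu·w = -3645, Σw = -412.)
Inverting the 3×3 Gram matrix, [a, b, c]ᵀ = [-1731/868, 2369/3100, 6453/1550]ᵀ.

a = -1.9942, b = 0.7642, c = 4.1632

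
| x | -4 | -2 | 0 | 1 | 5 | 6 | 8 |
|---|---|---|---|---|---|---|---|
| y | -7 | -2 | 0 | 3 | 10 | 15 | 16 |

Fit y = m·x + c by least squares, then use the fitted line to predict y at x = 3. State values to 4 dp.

From the data, Σx·x = 146, Σx = 14, Σ1 = 7.
And Σx·y = 303, Σy = 35.
MᵀM·[m, c]ᵀ = Mᵀy becomes [[146, 14]; [14, 7]]·[m, c]ᵀ = [303, 35]ᵀ.
Determinant 146·7 − 14² = 826.
m = (303·7 − 14·35)/826 = 233/118; c = (146·35 − 14·303)/826 = 62/59.
At x = 3: ŷ = (233/118)·(3) + (62/59)·(1) = 823/118.

ŷ = 6.9746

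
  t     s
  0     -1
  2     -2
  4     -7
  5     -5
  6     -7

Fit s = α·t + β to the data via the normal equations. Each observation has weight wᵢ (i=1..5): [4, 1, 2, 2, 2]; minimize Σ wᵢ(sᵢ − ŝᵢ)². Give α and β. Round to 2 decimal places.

α = -1.02, β = -1.04

Entries of XᵀWX: Σwᵢ·t·t = 158, Σwᵢ·t = 32, Σwᵢ·1 = 11.
Right-hand side: Σwᵢ·t·s = -194, Σwᵢ·s = -44.
So XᵀWX·[α, β]ᵀ = XᵀWs: [[158, 32]; [32, 11]]·[α, β]ᵀ = [-194, -44]ᵀ.
Determinant 158·11 − 32² = 714.
α = ((-194)·11 − 32·(-44))/714 = -121/119; β = (158·(-44) − 32·(-194))/714 = -124/119.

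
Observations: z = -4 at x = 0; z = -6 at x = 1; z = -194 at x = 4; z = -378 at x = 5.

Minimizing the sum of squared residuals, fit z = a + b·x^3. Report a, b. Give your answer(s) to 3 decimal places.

a = -3.284, b = -2.994

Setting ∂/∂a … = 0 gives: 4·a + 190·b = -582;  190·a + 19722·b = -59672.
(Σ1 = 4, Σx^3 = 190, Σx^3·x^3 = 19722, Σz = -582, Σx^3·z = -59672.)
Eliminating b: 19722·(row 1) − 190·(row 2) gives 42788·a = 19722·(-582) − 190·(-59672) = -140524, so a = -1849/563.
Then b = ((-59672) − 190·(-1849/563))/19722 = -32027/10697.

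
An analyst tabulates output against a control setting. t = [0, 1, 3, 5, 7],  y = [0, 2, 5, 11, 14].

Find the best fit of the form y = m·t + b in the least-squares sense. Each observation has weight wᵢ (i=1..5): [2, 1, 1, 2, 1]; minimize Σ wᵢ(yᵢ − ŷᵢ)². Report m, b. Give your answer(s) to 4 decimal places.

Setting ∂/∂m … = 0 gives: 109·m + 21·b = 225;  21·m + 7·b = 43.
Eliminating b: 7·(row 1) − 21·(row 2) gives 322·m = 7·225 − 21·43 = 672, so m = 48/23.
Then b = (43 − 21·(48/23))/7 = -19/161.

m = 2.0870, b = -0.1180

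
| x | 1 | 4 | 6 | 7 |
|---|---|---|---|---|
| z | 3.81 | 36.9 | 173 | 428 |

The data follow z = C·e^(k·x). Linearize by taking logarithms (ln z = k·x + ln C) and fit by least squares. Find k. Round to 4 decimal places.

k = 0.7806

Linearized form: ln z = k·x + ln C. From the 4 transformed points,
Σx = 18.0000, Σ(x)² = 102.0000, Σln z = 16.1583, Σx·ln z = 89.1041.
Normal system: [[102.0000, 18.0000]; [18.0000, 4]]·[k, ln C]ᵀ = [89.1041, 16.1583]ᵀ.
Δ = 102.0000·4 − (18.0000)² = 84.0000; k = (89.1041·4 − 18.0000·16.1583)/84.0000 = 0.78057, ln C = (102.0000·16.1583 − 18.0000·89.1041)/84.0000 = 0.52701.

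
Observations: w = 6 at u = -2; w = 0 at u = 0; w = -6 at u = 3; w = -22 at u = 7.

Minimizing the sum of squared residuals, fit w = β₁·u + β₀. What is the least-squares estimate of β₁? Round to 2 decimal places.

β₁ = -3.04

Setting ∂/∂β₁ … = 0 gives: 62·β₁ + 8·β₀ = -184;  8·β₁ + 4·β₀ = -22.
(Σu·u = 62, Σu = 8, Σ1 = 4, Σu·w = -184, Σw = -22.)
Determinant 62·4 − 8² = 184.
β₁ = ((-184)·4 − 8·(-22))/184 = -70/23; β₀ = (62·(-22) − 8·(-184))/184 = 27/46.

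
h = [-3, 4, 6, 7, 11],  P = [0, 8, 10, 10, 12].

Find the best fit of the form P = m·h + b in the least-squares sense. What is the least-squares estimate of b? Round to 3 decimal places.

Normal-equation sums: Σh·h = 231, Σh = 25, Σ1 = 5.
And Σh·P = 294, ΣP = 40.
So AᵀA·[m, b]ᵀ = AᵀP: [[231, 25]; [25, 5]]·[m, b]ᵀ = [294, 40]ᵀ.
Determinant 231·5 − 25² = 530.
m = (294·5 − 25·40)/530 = 47/53; b = (231·40 − 25·294)/530 = 189/53.

b = 3.566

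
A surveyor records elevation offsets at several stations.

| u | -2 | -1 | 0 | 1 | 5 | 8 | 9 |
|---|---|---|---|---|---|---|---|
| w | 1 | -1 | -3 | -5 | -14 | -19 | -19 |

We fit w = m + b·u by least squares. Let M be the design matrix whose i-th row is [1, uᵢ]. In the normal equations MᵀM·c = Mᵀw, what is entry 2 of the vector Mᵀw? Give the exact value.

Entry 2 ↔ basis u, so (Mᵀw)_{2} = Σᵢ (u)·wᵢ = (-2)·(1) + (-1)·(-1) + (0)·(-3) + (1)·(-5) + (5)·(-14) + (8)·(-19) + (9)·(-19) = -399.

-399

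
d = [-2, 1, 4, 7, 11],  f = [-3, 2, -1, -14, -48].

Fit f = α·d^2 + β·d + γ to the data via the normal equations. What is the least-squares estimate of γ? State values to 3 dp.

The normal system XᵀX·[α, β, γ]ᵀ = Xᵀf is [[17315, 1731, 191]; [1731, 191, 21]; [191, 21, 5]]·[α, β, γ]ᵀ = [-6520, -622, -64]ᵀ.
Row-reducing yields α = -12622/23231, β = 34223/23231, γ = 3159/1787.

γ = 1.768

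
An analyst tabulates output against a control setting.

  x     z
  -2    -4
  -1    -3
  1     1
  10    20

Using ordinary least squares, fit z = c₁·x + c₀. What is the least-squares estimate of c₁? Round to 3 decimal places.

c₁ = 2.044

Sums needed: Σx·x = 106, Σx = 8, Σ1 = 4.
Right-hand side: Σx·z = 212, Σz = 14.
So MᵀM·[c₁, c₀]ᵀ = Mᵀz: [[106, 8]; [8, 4]]·[c₁, c₀]ᵀ = [212, 14]ᵀ.
Eliminating c₀: 4·(row 1) − 8·(row 2) gives 360·c₁ = 4·212 − 8·14 = 736, so c₁ = 92/45.
Then c₀ = (14 − 8·(92/45))/4 = -53/90.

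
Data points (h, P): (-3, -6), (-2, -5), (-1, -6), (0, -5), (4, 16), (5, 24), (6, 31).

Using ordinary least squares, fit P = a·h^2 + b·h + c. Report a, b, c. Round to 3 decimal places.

a = 0.592, b = 2.415, c = -3.800

From the data, Σh^2·h^2 = 2275, Σh^2·h = 369, Σh^2 = 91, Σh·h = 91, Σh = 9, Σ1 = 7.
Right-hand side: Σh^2·P = 1892, Σh·P = 404, ΣP = 49.
Row-reducing yields a = 1504/2541, b = 1169/484, c = -38623/10164.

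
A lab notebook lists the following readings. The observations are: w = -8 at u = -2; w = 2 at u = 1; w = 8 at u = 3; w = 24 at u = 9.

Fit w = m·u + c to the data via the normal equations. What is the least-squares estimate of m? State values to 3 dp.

m = 2.880

XᵀX·[m, c]ᵀ = Xᵀw reads: 95·m + 11·c = 258;  11·m + 4·c = 26.
Δ = 95·4 − 11² = 259.
m = (258·4 − 11·26)/259 = 746/259; c = (95·26 − 11·258)/259 = -368/259.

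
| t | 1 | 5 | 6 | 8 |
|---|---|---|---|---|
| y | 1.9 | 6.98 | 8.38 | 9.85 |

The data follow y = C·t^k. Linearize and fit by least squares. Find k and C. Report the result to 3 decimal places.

Linearized form: ln y = k·ln t + ln C. From the 4 transformed points,
Σln t = 5.4806, Σ(ln t)² = 10.1248, Σln y = 6.9982, Σln t·ln y = 11.6929.
Equations: 10.1248·k + 5.4806·ln C = 11.6929;  5.4806·k + 4·ln C = 6.9982.
Solving (det = 10.4617): k = 0.80454, ln C = 0.64721, so C = exp(0.64721) = 1.91020.

k = 0.805, C = 1.910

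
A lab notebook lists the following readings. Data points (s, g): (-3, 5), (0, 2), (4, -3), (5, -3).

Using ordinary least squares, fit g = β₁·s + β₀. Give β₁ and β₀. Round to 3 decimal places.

β₁ = -1.061, β₀ = 1.841

Forming AᵀA = [[50, 6]; [6, 4]] and Aᵀg = [-42, 1]ᵀ gives AᵀA·[β₁, β₀]ᵀ = Aᵀg.
Δ = 50·4 − 6² = 164.
β₁ = ((-42)·4 − 6·1)/164 = -87/82; β₀ = (50·1 − 6·(-42))/164 = 151/82.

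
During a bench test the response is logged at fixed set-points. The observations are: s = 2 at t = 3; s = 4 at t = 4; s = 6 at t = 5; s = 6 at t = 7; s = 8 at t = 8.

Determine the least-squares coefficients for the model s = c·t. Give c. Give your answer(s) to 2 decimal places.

c = 0.97

From the data, Σt·t = 163.
And Σt·s = 158.
Normal equations: [[163]]·[c]ᵀ = [158]ᵀ.
c = 158/163 = 0.969325.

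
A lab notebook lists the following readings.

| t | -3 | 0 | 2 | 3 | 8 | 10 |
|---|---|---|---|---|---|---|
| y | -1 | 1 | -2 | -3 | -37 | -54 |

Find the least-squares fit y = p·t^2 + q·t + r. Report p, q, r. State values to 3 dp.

From the data, Σt^2·t^2 = 14274, Σt^2·t = 1520, Σt^2 = 186, Σt·t = 186, Σt = 20, Σ1 = 6.
Right-hand side: Σt^2·y = -7812, Σt·y = -846, Σy = -96.
Normal equations: [[14274, 1520, 186]; [1520, 186, 20]; [186, 20, 6]]·[p, q, r]ᵀ = [-7812, -846, -96]ᵀ.
Solving the 3×3 system (Gaussian elimination) gives p = -12962/25661, q = -15351/25661, r = 42416/25661.

p = -0.505, q = -0.598, r = 1.653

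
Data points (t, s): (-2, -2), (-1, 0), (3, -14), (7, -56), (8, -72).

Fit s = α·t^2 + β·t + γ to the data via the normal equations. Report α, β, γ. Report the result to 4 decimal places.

α = -0.9214, β = -1.4717, γ = -0.9818

The normal equations are: 6595·α + 873·β + 127·γ = -7486;  873·α + 127·β + 15·γ = -1006;  127·α + 15·β + 5·γ = -144.
Solving the 3×3 system (Gaussian elimination) gives α = -961/1043, β = -1535/1043, γ = -1024/1043.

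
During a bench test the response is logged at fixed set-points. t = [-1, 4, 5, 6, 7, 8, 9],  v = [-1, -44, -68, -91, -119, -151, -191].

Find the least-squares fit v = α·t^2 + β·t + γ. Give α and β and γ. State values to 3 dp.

α = -2.013, β = -2.761, γ = -1.788

Compute the Gram sums: Σt^2·t^2 = 15236, Σt^2·t = 1988, Σt^2 = 272, Σt·t = 272, Σt = 38, Σ1 = 7.
Right-hand side: Σt^2·v = -36647, Σt·v = -4821, Σv = -665.
XᵀX·[α, β, γ]ᵀ = Xᵀv becomes [[15236, 1988, 272]; [1988, 272, 38]; [272, 38, 7]]·[α, β, γ]ᵀ = [-36647, -4821, -665]ᵀ.
Inverting the 3×3 Gram matrix, [α, β, γ]ᵀ = [-1987/987, -54493/19740, -5883/3290]ᵀ.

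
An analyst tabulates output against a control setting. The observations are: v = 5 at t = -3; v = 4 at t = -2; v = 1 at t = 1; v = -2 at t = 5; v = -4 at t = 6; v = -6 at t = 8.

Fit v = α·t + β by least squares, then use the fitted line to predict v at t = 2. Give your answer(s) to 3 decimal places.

v̂ = 0.154

Normal-equation sums: Σt·t = 139, Σt = 15, Σ1 = 6.
Right-hand side: Σt·v = -104, Σv = -2.
Determinant 139·6 − 15² = 609.
α = ((-104)·6 − 15·(-2))/609 = -198/203; β = (139·(-2) − 15·(-104))/609 = 1282/609.
At t = 2: v̂ = (-198/203)·(2) + (1282/609)·(1) = 94/609.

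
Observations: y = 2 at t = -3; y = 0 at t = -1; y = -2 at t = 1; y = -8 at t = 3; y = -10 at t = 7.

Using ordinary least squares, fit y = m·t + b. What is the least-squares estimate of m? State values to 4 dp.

The normal system MᵀM·[m, b]ᵀ = Mᵀy is [[69, 7]; [7, 5]]·[m, b]ᵀ = [-102, -18]ᵀ.
Determinant 69·5 − 7² = 296.
m = ((-102)·5 − 7·(-18))/296 = -48/37; b = (69·(-18) − 7·(-102))/296 = -66/37.

m = -1.2973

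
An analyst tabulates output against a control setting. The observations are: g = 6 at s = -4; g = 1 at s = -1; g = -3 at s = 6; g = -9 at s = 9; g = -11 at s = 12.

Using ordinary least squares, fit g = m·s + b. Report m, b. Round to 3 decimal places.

Setting ∂/∂m … = 0 gives: 278·m + 22·b = -256;  22·m + 5·b = -16.
(Σs·s = 278, Σs = 22, Σ1 = 5, Σs·g = -256, Σg = -16.)
Determinant 278·5 − 22² = 906.
m = ((-256)·5 − 22·(-16))/906 = -464/453; b = (278·(-16) − 22·(-256))/906 = 592/453.

m = -1.024, b = 1.307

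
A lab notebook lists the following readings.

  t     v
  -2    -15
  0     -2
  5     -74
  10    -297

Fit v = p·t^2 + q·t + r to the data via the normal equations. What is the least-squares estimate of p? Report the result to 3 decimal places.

Compute the Gram sums: Σt^2·t^2 = 10641, Σt^2·t = 1117, Σt^2 = 129, Σt·t = 129, Σt = 13, Σ1 = 4.
And Σt^2·v = -31610, Σt·v = -3310, Σv = -388.
Normal equations: [[10641, 1117, 129]; [1117, 129, 13]; [129, 13, 4]]·[p, q, r]ᵀ = [-31610, -3310, -388]ᵀ.
Row-reducing yields p = -9079/3014, q = 1835/3014, r = -2762/1507.

p = -3.012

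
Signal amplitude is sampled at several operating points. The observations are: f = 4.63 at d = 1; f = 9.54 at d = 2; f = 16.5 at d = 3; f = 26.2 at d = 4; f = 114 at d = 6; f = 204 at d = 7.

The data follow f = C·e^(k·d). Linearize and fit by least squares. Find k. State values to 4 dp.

Taking logs, ln f = k·d + ln C, so regress ln f on d.
AᵀA = [[115.0000, 23.0000]; [23.0000, 6]], rhs = [93.1607, 19.9115]ᵀ  (here Σd = 23.0000, Σ(d)² = 115.0000, Σln f = 19.9115, Σd·ln f = 93.1607).
Δ = 115.0000·6 − (23.0000)² = 161.0000; k = (93.1607·6 − 23.0000·19.9115)/161.0000 = 0.62733, ln C = (115.0000·19.9115 − 23.0000·93.1607)/161.0000 = 0.91382.

k = 0.6273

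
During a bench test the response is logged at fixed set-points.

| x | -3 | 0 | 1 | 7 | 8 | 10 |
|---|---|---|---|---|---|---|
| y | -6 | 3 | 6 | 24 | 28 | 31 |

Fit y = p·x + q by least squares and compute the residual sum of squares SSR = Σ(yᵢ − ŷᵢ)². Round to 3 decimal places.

Setting ∂/∂p … = 0 gives: 223·p + 23·q = 726;  23·p + 6·q = 86.
(Σx·x = 223, Σx = 23, Σ1 = 6, Σx·y = 726, Σy = 86.)
Eliminating q: 6·(row 1) − 23·(row 2) gives 809·p = 6·726 − 23·86 = 2378, so p = 2378/809.
Then q = (86 − 23·(2378/809))/6 = 2480/809.
Residuals: -200/809, -53/809, -4/809, 290/809, 1148/809, -1181/809; SSR = 3510/809.

SSR = 4.339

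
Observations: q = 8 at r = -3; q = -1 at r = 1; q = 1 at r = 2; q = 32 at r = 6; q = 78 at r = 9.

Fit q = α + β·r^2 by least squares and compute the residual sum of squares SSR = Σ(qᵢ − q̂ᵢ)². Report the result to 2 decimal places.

Setting ∂/∂α … = 0 gives: 5·α + 131·β = 118;  131·α + 7955·β = 7545.
Determinant 5·7955 − 131² = 22614.
α = (118·7955 − 131·7545)/22614 = -49705/22614; β = (5·7545 − 131·118)/22614 = 22267/22614.
Residuals: 15107/11307, 804/3769, -5583/7538, -28259/22614, 4985/11307; SSR = 93511/22614.

SSR = 4.14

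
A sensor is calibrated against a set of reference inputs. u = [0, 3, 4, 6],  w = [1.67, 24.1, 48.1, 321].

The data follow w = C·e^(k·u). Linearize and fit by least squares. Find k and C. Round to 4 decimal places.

Taking logs, ln w = k·u + ln C, so regress ln w on u.
Σu = 13.0000, Σ(u)² = 61.0000, Σln w = 13.3398, Σu·ln w = 59.6684.
Normal system: [[61.0000, 13.0000]; [13.0000, 4]]·[k, ln C]ᵀ = [59.6684, 13.3398]ᵀ.
Solving (det = 75.0000): k = 0.87009, ln C = 0.50715, so C = exp(0.50715) = 1.66055.

k = 0.8701, C = 1.6605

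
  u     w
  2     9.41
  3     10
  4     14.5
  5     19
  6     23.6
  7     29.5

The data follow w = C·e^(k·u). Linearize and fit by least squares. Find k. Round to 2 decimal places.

k = 0.24

Let Y = ln w. Fitting Y = k·u + ln C by least squares:
Σu = 27.0000, Σ(u)² = 139.0000, Σln w = 16.7086, Σu·ln w = 79.4683.
Normal system: [[139.0000, 27.0000]; [27.0000, 6]]·[k, ln C]ᵀ = [79.4683, 16.7086]ᵀ.
Δ = 139.0000·6 − (27.0000)² = 105.0000; k = (79.4683·6 − 27.0000·16.7086)/105.0000 = 0.24455, ln C = (139.0000·16.7086 − 27.0000·79.4683)/105.0000 = 1.68427.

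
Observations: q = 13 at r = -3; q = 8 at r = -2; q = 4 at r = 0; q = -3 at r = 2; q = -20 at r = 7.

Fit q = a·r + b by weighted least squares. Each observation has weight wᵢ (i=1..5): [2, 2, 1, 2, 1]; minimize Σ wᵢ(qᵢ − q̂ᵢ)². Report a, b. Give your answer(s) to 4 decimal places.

a = -3.1916, b = 2.8989

Forming MᵀWM = [[83, 1]; [1, 8]] and MᵀWq = [-262, 20]ᵀ gives MᵀWM·[a, b]ᵀ = MᵀWq.
Eliminating b: 8·(row 1) − 1·(row 2) gives 663·a = 8·(-262) − 1·20 = -2116, so a = -2116/663.
Then b = (20 − 1·(-2116/663))/8 = 1922/663.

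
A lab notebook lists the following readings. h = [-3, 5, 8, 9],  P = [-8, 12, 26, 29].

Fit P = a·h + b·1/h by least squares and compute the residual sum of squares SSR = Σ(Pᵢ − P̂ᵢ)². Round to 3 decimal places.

SSR = 9.098

With design matrix A, AᵀA = [[179, 4]; [4, 23209/129600]] and AᵀP = [553, 2077/180]ᵀ.
Δ = 179·(23209/129600) − 4² = 2080811/129600.
a = (553·(23209/129600) − 4·(2077/180))/(2080811/129600) = 6852817/2080811; b = (179·(2077/180) − 4·553)/(2080811/129600) = -18991440/2080811.
Residuals: -2418517/2080811, -5496065/2080811, 1652480/2080811, 778326/2080811; SSR = 18931290/2080811.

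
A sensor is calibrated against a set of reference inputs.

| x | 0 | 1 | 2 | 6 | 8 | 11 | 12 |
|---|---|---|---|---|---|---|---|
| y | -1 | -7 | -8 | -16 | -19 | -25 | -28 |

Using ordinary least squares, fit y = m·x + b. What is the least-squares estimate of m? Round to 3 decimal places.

m = -2.034

Forming AᵀA = [[370, 40]; [40, 7]] and Aᵀy = [-882, -104]ᵀ gives AᵀA·[m, b]ᵀ = Aᵀy.
det = 370·7 − 40² = 990.
m = ((-882)·7 − 40·(-104))/990 = -1007/495; b = (370·(-104) − 40·(-882))/990 = -320/99.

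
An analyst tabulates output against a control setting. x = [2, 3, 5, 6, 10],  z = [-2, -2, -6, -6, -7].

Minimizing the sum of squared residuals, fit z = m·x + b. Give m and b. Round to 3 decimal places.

Compute the Gram sums: Σx·x = 174, Σx = 26, Σ1 = 5.
And Σx·z = -146, Σz = -23.
Eliminating b: 5·(row 1) − 26·(row 2) gives 194·m = 5·(-146) − 26·(-23) = -132, so m = -66/97.
Then b = ((-23) − 26·(-66/97))/5 = -103/97.

m = -0.680, b = -1.062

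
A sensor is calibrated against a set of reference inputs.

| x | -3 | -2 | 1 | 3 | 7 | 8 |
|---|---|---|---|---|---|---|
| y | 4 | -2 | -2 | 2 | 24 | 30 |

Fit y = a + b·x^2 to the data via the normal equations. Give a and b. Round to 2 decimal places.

a = -2.47, b = 0.52

MᵀM·[a, b]ᵀ = Mᵀy reads: 6·a + 136·b = 56;  136·a + 6676·b = 3140.
(Σ1 = 6, Σx^2 = 136, Σx^2·x^2 = 6676, Σy = 56, Σx^2·y = 3140.)
Eliminating b: 6676·(row 1) − 136·(row 2) gives 21560·a = 6676·56 − 136·3140 = -53184, so a = -6648/2695.
Then b = (3140 − 136·(-6648/2695))/6676 = 1403/2695.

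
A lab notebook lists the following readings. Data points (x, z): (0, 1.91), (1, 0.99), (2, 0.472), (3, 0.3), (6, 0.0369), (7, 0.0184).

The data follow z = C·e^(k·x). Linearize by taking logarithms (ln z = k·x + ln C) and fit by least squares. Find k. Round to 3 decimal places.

k = -0.660

Let Y = ln z. Fitting Y = k·x + ln C by least squares:
Σx = 19.0000, Σ(x)² = 99.0000, Σln z = -8.6126, Σx·ln z = -52.8886.
Equations: 99.0000·k + 19.0000·ln C = -52.8886;  19.0000·k + 6·ln C = -8.6126.
Δ = 99.0000·6 − (19.0000)² = 233.0000; k = (-52.8886·6 − 19.0000·-8.6126)/233.0000 = -0.65962, ln C = (99.0000·-8.6126 − 19.0000·-52.8886)/233.0000 = 0.65336.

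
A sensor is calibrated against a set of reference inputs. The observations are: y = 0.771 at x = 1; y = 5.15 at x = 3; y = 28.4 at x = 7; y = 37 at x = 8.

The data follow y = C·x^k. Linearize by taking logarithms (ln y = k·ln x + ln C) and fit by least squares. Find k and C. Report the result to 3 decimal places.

k = 1.867, C = 0.735

Linearized form: ln y = k·ln x + ln C. From the 4 transformed points,
Σln x = 5.1240, Σ(ln x)² = 9.3176, Σln y = 8.3362, Σln x·ln y = 15.8211.
Equations: 9.3176·k + 5.1240·ln C = 15.8211;  5.1240·k + 4·ln C = 8.3362.
Δ = 9.3176·4 − (5.1240)² = 11.0154; k = (15.8211·4 − 5.1240·8.3362)/11.0154 = 1.86737, ln C = (9.3176·8.3362 − 5.1240·15.8211)/11.0154 = -0.30803, so C = exp(-0.30803) = 0.73490.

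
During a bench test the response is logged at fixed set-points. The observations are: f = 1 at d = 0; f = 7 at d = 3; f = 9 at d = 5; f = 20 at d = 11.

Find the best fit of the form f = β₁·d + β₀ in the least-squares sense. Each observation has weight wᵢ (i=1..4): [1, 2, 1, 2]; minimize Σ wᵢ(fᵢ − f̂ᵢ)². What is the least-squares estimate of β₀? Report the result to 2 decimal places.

Sums needed: Σwᵢ·d·d = 285, Σwᵢ·d = 33, Σwᵢ·1 = 6.
For MᵀWf: Σwᵢ·d·f = 527, Σwᵢ·f = 64.
Normal equations: [[285, 33]; [33, 6]]·[β₁, β₀]ᵀ = [527, 64]ᵀ.
Δ = 285·6 − 33² = 621.
β₁ = (527·6 − 33·64)/621 = 350/207; β₀ = (285·64 − 33·527)/621 = 283/207.

β₀ = 1.37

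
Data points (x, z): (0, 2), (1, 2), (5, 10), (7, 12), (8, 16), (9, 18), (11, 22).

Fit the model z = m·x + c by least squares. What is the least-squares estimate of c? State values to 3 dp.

c = 0.813

The normal equations are: 341·m + 41·c = 668;  41·m + 7·c = 82.
Eliminating c: 7·(row 1) − 41·(row 2) gives 706·m = 7·668 − 41·82 = 1314, so m = 657/353.
Then c = (82 − 41·(657/353))/7 = 287/353.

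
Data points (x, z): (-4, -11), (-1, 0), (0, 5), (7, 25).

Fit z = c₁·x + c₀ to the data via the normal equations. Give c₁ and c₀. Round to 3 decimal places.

c₁ = 3.223, c₀ = 3.138

The normal equations are: 66·c₁ + 2·c₀ = 219;  2·c₁ + 4·c₀ = 19.
Δ = 66·4 − 2² = 260.
c₁ = (219·4 − 2·19)/260 = 419/130; c₀ = (66·19 − 2·219)/260 = 204/65.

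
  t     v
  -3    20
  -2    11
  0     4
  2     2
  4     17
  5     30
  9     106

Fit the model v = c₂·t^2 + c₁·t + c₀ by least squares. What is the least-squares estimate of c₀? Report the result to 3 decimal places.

c₀ = 1.420

MᵀM·[c₂, c₁, c₀]ᵀ = Mᵀv reads: 7555·c₂ + 891·c₁ + 139·c₀ = 9840;  891·c₂ + 139·c₁ + 15·c₀ = 1094;  139·c₂ + 15·c₁ + 7·c₀ = 190.
Inverting the 3×3 Gram matrix, [c₂, c₁, c₀]ᵀ = [210799/140478, -44523/23413, 199547/140478]ᵀ.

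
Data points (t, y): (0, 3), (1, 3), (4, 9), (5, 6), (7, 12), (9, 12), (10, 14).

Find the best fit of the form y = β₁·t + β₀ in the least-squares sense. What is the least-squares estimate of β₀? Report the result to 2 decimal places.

From the data, Σt·t = 272, Σt = 36, Σ1 = 7.
Moment sums: Σt·y = 401, Σy = 59.
So MᵀM·[β₁, β₀]ᵀ = Mᵀy: [[272, 36]; [36, 7]]·[β₁, β₀]ᵀ = [401, 59]ᵀ.
Eliminating β₀: 7·(row 1) − 36·(row 2) gives 608·β₁ = 7·401 − 36·59 = 683, so β₁ = 683/608.
Then β₀ = (59 − 36·(683/608))/7 = 403/152.

β₀ = 2.65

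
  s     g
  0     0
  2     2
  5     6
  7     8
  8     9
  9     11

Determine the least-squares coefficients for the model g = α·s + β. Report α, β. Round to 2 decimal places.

With design matrix X, XᵀX = [[223, 31]; [31, 6]] and Xᵀg = [261, 36]ᵀ.
det = 223·6 − 31² = 377.
α = (261·6 − 31·36)/377 = 450/377; β = (223·36 − 31·261)/377 = -63/377.

α = 1.19, β = -0.17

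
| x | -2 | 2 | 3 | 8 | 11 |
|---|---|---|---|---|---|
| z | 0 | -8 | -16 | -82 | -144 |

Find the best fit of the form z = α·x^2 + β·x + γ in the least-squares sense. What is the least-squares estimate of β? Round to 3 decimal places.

Setting ∂/∂α … = 0 gives: 18850·α + 1870·β + 202·γ = -22848;  1870·α + 202·β + 22·γ = -2304;  202·α + 22·β + 5·γ = -250.
Row-reducing yields α = -16638/16849, β = -37652/16849, γ = -658/2407.

β = -2.235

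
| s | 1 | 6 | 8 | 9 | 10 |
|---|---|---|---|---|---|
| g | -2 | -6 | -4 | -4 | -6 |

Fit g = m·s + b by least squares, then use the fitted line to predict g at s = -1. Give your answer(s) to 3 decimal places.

ĝ = -1.882

AᵀA·[m, b]ᵀ = Aᵀg reads: 282·m + 34·b = -166;  34·m + 5·b = -22.
(Σs·s = 282, Σs = 34, Σ1 = 5, Σs·g = -166, Σg = -22.)
Eliminating b: 5·(row 1) − 34·(row 2) gives 254·m = 5·(-166) − 34·(-22) = -82, so m = -41/127.
Then b = ((-22) − 34·(-41/127))/5 = -280/127.
At s = -1: ĝ = (-41/127)·(-1) + (-280/127)·(1) = -239/127.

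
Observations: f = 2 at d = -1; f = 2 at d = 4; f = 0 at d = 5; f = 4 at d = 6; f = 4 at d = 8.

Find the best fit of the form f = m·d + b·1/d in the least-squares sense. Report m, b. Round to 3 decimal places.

m = 0.528, b = -2.595

The normal equations are: 142·m + 5·b = 62;  5·m + (16501/14400)·b = -1/3.
Δ = 142·(16501/14400) − 5² = 991571/7200.
m = (62·(16501/14400) − 5·(-1/3))/(991571/7200) = 523531/991571; b = (142·(-1/3) − 5·62)/(991571/7200) = -2572800/991571.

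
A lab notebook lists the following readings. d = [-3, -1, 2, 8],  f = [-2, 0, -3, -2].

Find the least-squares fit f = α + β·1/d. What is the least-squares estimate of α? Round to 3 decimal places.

α = -2.079

Setting ∂/∂α … = 0 gives: 4·α + (-17/24)·β = -7;  (-17/24)·α + (793/576)·β = -13/12.
(Σ1 = 4, Σ1/d = -17/24, Σ1/d·1/d = 793/576, Σf = -7, Σ1/d·f = -13/12.)
Eliminating β: (793/576)·(row 1) − (-17/24)·(row 2) gives (961/192)·α = (793/576)·(-7) − (-17/24)·(-13/12) = -5993/576, so α = -5993/2883.
Then β = ((-13/12) − (-17/24)·(-5993/2883))/(793/576) = -1784/961.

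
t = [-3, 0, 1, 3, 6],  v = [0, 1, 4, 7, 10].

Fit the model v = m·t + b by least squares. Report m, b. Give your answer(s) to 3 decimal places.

m = 1.199, b = 2.721

The normal equations are: 55·m + 7·b = 85;  7·m + 5·b = 22.
(Σt·t = 55, Σt = 7, Σ1 = 5, Σt·v = 85, Σv = 22.)
Eliminating b: 5·(row 1) − 7·(row 2) gives 226·m = 5·85 − 7·22 = 271, so m = 271/226.
Then b = (22 − 7·(271/226))/5 = 615/226.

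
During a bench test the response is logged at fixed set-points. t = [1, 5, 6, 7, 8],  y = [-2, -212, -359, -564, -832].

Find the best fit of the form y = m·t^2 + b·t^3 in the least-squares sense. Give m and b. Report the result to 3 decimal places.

Forming AᵀA = [[8419, 60477]; [60477, 442075]] and Aᵀy = [-99110, -723482]ᵀ gives AᵀA·[m, b]ᵀ = Aᵀy.
Eliminating b: 442075·(row 1) − 60477·(row 2) gives 64361896·m = 442075·(-99110) − 60477·(-723482) = -60032336, so m = -7504042/8045237.
Then b = ((-723482) − 60477·(-7504042/8045237))/442075 = -12139936/8045237.

m = -0.933, b = -1.509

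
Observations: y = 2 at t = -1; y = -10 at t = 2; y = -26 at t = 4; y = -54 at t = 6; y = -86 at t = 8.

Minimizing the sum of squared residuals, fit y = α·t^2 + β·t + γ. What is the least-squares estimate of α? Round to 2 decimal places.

α = -0.99

From the data, Σt^2·t^2 = 5665, Σt^2·t = 799, Σt^2 = 121, Σt·t = 121, Σt = 19, Σ1 = 5.
And Σt^2·y = -7902, Σt·y = -1138, Σy = -174.
XᵀX·[α, β, γ]ᵀ = Xᵀy becomes [[5665, 799, 121]; [799, 121, 19]; [121, 19, 5]]·[α, β, γ]ᵀ = [-7902, -1138, -174]ᵀ.
Row-reducing yields α = -5750/5781, β = -16516/5781, γ = 244/1927.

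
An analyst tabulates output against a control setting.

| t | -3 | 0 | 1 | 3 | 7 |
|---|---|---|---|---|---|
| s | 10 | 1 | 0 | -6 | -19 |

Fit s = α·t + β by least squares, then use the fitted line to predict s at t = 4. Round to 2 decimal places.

With design matrix A, AᵀA = [[68, 8]; [8, 5]] and Aᵀs = [-181, -14]ᵀ.
Eliminating β: 5·(row 1) − 8·(row 2) gives 276·α = 5·(-181) − 8·(-14) = -793, so α = -793/276.
Then β = ((-14) − 8·(-793/276))/5 = 124/69.
At t = 4: ŝ = (-793/276)·(4) + (124/69)·(1) = -223/23.

ŝ = -9.70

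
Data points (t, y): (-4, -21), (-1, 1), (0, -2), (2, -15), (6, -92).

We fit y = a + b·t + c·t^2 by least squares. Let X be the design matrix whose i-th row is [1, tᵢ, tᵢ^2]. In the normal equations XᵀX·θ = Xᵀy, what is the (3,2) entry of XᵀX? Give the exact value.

Row 3 ↔ basis t^2, column 2 ↔ basis t, so (XᵀX)_{3,2} = Σᵢ (t^2)·(t) = (16)·(-4) + (1)·(-1) + (0)·(0) + (4)·(2) + (36)·(6) = 159.

159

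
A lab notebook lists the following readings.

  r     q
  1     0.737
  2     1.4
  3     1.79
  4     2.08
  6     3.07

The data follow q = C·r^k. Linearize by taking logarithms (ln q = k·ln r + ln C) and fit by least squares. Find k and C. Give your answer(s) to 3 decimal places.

Let Y = ln q. Fitting Y = k·ln r + ln C by least squares:
Σln r = 4.9698, Σ(ln r)² = 6.8196, Σln q = 2.4676, Σln r·ln q = 3.8979.
Normal system: [[6.8196, 4.9698]; [4.9698, 5]]·[k, ln C]ᵀ = [3.8979, 2.4676]ᵀ.
Δ = 6.8196·5 − (4.9698)² = 9.3990; k = (3.8979·5 − 4.9698·2.4676)/9.3990 = 0.76882, ln C = (6.8196·2.4676 − 4.9698·3.8979)/9.3990 = -0.27067, so C = exp(-0.27067) = 0.76287.

k = 0.769, C = 0.763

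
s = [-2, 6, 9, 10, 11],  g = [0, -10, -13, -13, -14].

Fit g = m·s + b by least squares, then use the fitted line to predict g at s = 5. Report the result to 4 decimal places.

ĝ = -8.0343

The normal equations are: 342·m + 34·b = -461;  34·m + 5·b = -50.
Δ = 342·5 − 34² = 554.
m = ((-461)·5 − 34·(-50))/554 = -605/554; b = (342·(-50) − 34·(-461))/554 = -713/277.
At s = 5: ĝ = (-605/554)·(5) + (-713/277)·(1) = -4451/554.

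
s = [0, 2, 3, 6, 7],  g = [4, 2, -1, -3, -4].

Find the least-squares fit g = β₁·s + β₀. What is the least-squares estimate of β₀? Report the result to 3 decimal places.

β₀ = 3.699

Sums needed: Σs·s = 98, Σs = 18, Σ1 = 5.
Moment sums: Σs·g = -45, Σg = -2.
So MᵀM·[β₁, β₀]ᵀ = Mᵀg: [[98, 18]; [18, 5]]·[β₁, β₀]ᵀ = [-45, -2]ᵀ.
Eliminating β₀: 5·(row 1) − 18·(row 2) gives 166·β₁ = 5·(-45) − 18·(-2) = -189, so β₁ = -189/166.
Then β₀ = ((-2) − 18·(-189/166))/5 = 307/83.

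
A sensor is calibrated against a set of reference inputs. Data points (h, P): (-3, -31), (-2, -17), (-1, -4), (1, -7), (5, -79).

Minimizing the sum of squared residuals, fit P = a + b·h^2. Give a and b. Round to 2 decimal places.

Compute the Gram sums: Σ1 = 5, Σh^2 = 40, Σh^2·h^2 = 724.
Right-hand side: ΣP = -138, Σh^2·P = -2333.
So MᵀM·[a, b]ᵀ = MᵀP: [[5, 40]; [40, 724]]·[a, b]ᵀ = [-138, -2333]ᵀ.
Eliminating b: 724·(row 1) − 40·(row 2) gives 2020·a = 724·(-138) − 40·(-2333) = -6592, so a = -1648/505.
Then b = ((-2333) − 40·(-1648/505))/724 = -1229/404.

a = -3.26, b = -3.04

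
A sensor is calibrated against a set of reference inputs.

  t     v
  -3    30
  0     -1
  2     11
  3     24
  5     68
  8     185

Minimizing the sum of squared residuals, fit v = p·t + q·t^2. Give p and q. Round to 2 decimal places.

Forming MᵀM = [[111, 645]; [645, 4899]] and Mᵀv = [1824, 14070]ᵀ gives MᵀM·[p, q]ᵀ = Mᵀv.
Determinant 111·4899 − 645² = 127764.
p = (1824·4899 − 645·14070)/127764 = -2581/2366; q = (111·14070 − 645·1824)/127764 = 7135/2366.

p = -1.09, q = 3.02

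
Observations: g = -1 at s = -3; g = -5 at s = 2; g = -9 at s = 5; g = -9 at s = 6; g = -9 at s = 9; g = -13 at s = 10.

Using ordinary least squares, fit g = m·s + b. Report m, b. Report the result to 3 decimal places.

m = -0.824, b = -3.682

Sums needed: Σs·s = 255, Σs = 29, Σ1 = 6.
Moment sums: Σs·g = -317, Σg = -46.
Normal equations: [[255, 29]; [29, 6]]·[m, b]ᵀ = [-317, -46]ᵀ.
Eliminating b: 6·(row 1) − 29·(row 2) gives 689·m = 6·(-317) − 29·(-46) = -568, so m = -568/689.
Then b = ((-46) − 29·(-568/689))/6 = -2537/689.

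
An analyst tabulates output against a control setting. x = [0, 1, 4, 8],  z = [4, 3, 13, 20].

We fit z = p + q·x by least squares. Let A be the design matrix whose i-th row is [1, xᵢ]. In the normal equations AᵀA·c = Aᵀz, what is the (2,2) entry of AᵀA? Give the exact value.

Row 2 ↔ basis x, column 2 ↔ basis x, so (AᵀA)_{2,2} = Σᵢ (x)·(x) = (0)·(0) + (1)·(1) + (4)·(4) + (8)·(8) = 81.

81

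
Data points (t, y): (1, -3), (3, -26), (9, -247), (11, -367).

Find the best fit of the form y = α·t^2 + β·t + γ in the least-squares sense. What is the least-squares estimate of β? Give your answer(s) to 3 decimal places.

Compute the Gram sums: Σt^2·t^2 = 21284, Σt^2·t = 2088, Σt^2 = 212, Σt·t = 212, Σt = 24, Σ1 = 4.
Right-hand side: Σt^2·y = -64651, Σt·y = -6341, Σy = -643.
Inverting the 3×3 Gram matrix, [α, β, γ]ᵀ = [-97/32, -19/136, 405/544]ᵀ.

β = -0.140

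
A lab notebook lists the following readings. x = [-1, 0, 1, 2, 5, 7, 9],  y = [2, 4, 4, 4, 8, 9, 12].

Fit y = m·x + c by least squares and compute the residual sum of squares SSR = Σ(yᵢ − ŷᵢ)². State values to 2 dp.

SSR = 2.47

Normal-equation sums: Σx·x = 161, Σx = 23, Σ1 = 7.
Moment sums: Σx·y = 221, Σy = 43.
MᵀM·[m, c]ᵀ = Mᵀy becomes [[161, 23]; [23, 7]]·[m, c]ᵀ = [221, 43]ᵀ.
Eliminating c: 7·(row 1) − 23·(row 2) gives 598·m = 7·221 − 23·43 = 558, so m = 279/299.
Then c = (43 − 23·(279/299))/7 = 40/13.
Residuals: -43/299, 12/13, -3/299, -282/299, 77/299, -14/23, 157/299; SSR = 740/299.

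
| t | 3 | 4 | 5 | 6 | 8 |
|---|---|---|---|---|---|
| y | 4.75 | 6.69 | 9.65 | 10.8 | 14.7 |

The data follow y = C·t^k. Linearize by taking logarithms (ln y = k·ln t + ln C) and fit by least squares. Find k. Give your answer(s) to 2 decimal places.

k = 1.16

With ln yᵢ as the transformed response and ln tᵢ as the regressor:
Σln t = 7.9655, Σ(ln t)² = 13.2535, Σln y = 10.7931, Σln t·ln y = 17.8479.
Normal system: [[13.2535, 7.9655]; [7.9655, 5]]·[k, ln C]ᵀ = [17.8479, 10.7931]ᵀ.
Δ = 13.2535·5 − (7.9655)² = 2.8177; k = (17.8479·5 − 7.9655·10.7931)/2.8177 = 1.15932, ln C = (13.2535·10.7931 − 7.9655·17.8479)/2.8177 = 0.31171.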